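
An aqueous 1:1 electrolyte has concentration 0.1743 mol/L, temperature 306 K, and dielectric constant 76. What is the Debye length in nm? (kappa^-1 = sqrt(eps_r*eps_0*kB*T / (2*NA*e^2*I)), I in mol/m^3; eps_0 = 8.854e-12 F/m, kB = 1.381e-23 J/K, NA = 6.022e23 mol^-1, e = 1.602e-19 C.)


Ionic strength I = 0.1743 * 1^2 * 1000 = 174.3 mol/m^3
kappa^-1 = sqrt(76 * 8.854e-12 * 1.381e-23 * 306 / (2 * 6.022e23 * (1.602e-19)^2 * 174.3))
kappa^-1 = 0.727 nm

0.727


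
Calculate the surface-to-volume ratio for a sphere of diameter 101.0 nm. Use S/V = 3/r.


Radius r = 101.0/2 = 50.5 nm
S/V = 3 / r = 3 / 50.5
S/V = 0.0594 nm^-1

0.0594


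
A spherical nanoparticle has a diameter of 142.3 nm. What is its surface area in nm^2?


Radius r = 142.3/2 = 71.15 nm
Surface area SA = 4 * pi * r^2
SA = 4 * pi * (71.15)^2
SA = 63615.02 nm^2

63615.02


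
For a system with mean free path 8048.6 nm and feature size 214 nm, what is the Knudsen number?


Knudsen number Kn = lambda / L
Kn = 8048.6 / 214
Kn = 37.6103

37.6103


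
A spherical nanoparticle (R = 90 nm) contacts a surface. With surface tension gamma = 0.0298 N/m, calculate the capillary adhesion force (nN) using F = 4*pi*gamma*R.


Convert radius: R = 90 nm = 9e-08 m
F = 4 * pi * gamma * R
F = 4 * pi * 0.0298 * 9e-08
F = 3.3703e-08 N = 33.703 nN

33.703


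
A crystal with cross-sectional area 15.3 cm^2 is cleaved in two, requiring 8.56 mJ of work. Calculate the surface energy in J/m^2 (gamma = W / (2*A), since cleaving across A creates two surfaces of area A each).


Convert: A = 15.3 cm^2 = 0.00153 m^2, W = 8.56 mJ = 0.00856 J
Cleaving exposes two faces of area A, so total new surface = 2*A and gamma = W / (2*A)
gamma = 0.00856 / (2 * 0.00153)
gamma = 2.797 J/m^2

2.797


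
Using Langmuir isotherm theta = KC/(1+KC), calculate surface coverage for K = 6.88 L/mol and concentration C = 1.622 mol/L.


Langmuir isotherm: theta = K*C / (1 + K*C)
K*C = 6.88 * 1.622 = 11.15936
theta = 11.15936 / (1 + 11.15936) = 11.15936 / 12.15936
theta = 0.9178

0.9178


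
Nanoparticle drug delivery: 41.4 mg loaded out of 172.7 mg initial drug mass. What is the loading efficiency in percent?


Drug loading efficiency = (drug loaded / drug initial) * 100
DLE = 41.4 / 172.7 * 100
DLE = 0.2397 * 100
DLE = 23.97%

23.97


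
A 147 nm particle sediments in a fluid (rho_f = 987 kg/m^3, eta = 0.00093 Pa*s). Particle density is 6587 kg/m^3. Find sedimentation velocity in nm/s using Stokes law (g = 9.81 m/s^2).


Radius R = 147/2 nm = 7.35e-08 m
Density difference = 6587 - 987 = 5600 kg/m^3
v = 2 * R^2 * (rho_p - rho_f) * g / (9 * eta)
v = 2 * (7.35e-08)^2 * 5600 * 9.81 / (9 * 0.00093)
v = 7.09147e-08 m/s = 70.9147 nm/s

70.9147


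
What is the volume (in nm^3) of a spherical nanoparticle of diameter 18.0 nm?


Radius r = 18.0/2 = 9 nm
Volume V = (4/3) * pi * r^3
V = (4/3) * pi * (9)^3
V = 3053.63 nm^3

3053.63


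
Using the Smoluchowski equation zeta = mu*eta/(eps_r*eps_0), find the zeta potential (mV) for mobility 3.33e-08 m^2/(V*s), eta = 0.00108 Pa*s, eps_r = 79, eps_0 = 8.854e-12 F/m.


Smoluchowski equation: zeta = mu * eta / (eps_r * eps_0)
zeta = 3.33e-08 * 0.00108 / (79 * 8.854e-12)
zeta = 0.051416 V = 51.42 mV

51.42


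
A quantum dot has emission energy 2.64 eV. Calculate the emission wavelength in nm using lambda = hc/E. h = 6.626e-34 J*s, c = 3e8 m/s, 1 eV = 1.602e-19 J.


Convert energy: E = 2.64 eV = 2.64 * 1.602e-19 = 4.22928e-19 J
lambda = h*c / E = 6.626e-34 * 3e8 / 4.22928e-19
lambda = 4.70009e-07 m = 470.0 nm

470.0


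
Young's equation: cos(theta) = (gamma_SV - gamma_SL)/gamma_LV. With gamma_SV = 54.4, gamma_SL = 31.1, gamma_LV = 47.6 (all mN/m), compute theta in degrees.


cos(theta) = (gamma_SV - gamma_SL) / gamma_LV
cos(theta) = (54.4 - 31.1) / 47.6
cos(theta) = 0.489496
theta = arccos(0.489496) = 60.69 degrees

60.69


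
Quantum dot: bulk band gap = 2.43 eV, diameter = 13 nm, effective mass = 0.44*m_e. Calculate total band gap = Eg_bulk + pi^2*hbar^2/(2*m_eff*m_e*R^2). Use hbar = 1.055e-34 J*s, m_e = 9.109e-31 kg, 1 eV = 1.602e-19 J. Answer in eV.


Radius R = 13/2 nm = 6.5e-09 m
Confinement energy dE = pi^2 * hbar^2 / (2 * m_eff * m_e * R^2)
dE = pi^2 * (1.055e-34)^2 / (2 * 0.44 * 9.109e-31 * (6.5e-09)^2) J, divided by 1.602e-19 J/eV
dE = 0.0202 eV
Total band gap = E_g(bulk) + dE = 2.43 + 0.0202 = 2.4502 eV

2.4502


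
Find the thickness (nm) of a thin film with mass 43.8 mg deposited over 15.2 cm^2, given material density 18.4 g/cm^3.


Convert: m = 43.8 mg = 4.3800e-05 kg, A = 15.2 cm^2 = 1.5200e-03 m^2, rho = 18.4 g/cm^3 = 18400 kg/m^3
t = m / (A * rho)
t = 4.3800e-05 / (1.5200e-03 * 18400)
t = 1.5661e-06 m = 1566.1 nm

1566.1


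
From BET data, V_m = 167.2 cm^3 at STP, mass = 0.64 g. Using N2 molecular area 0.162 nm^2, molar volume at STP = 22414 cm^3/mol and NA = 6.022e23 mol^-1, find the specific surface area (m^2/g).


Number of moles in monolayer = V_m / 22414 = 167.2 / 22414 = 0.00745962
Number of molecules = moles * NA = 0.00745962 * 6.022e23
SA = molecules * sigma / mass
SA = (167.2 / 22414) * 6.022e23 * 0.162e-18 / 0.64
SA = 1137.1 m^2/g

1137.1


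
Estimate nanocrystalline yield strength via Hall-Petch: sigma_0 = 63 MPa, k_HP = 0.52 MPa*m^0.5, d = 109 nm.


d = 109 nm = 1.09e-07 m
sqrt(d) = 0.0003301515
Hall-Petch contribution = k / sqrt(d) = 0.52 / 0.0003301515 = 1575.0 MPa
sigma = sigma_0 + k/sqrt(d) = 63 + 1575.0 = 1638.0 MPa

1638.0


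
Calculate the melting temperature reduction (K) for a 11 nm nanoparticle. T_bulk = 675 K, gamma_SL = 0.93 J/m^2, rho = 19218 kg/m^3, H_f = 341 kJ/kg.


Radius R = 11/2 = 5.5 nm = 5.5e-09 m
Convert H_f = 341 kJ/kg = 341000 J/kg
dT = 2 * gamma_SL * T_bulk / (rho * H_f * R)
dT = 2 * 0.93 * 675 / (19218 * 341000 * 5.5e-09)
dT = 34.8 K

34.8


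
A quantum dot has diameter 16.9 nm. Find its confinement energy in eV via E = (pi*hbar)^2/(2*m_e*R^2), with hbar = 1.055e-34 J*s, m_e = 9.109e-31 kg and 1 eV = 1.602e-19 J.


Radius R = 16.9/2 = 8.45 nm = 8.45e-09 m
E = (pi * 1.055e-34)^2 / (2 * 9.109e-31 * (8.45e-09)^2)
E(J) = 8.44482e-22
E = E(J) / 1.602e-19 = 0.0053 eV

0.0053


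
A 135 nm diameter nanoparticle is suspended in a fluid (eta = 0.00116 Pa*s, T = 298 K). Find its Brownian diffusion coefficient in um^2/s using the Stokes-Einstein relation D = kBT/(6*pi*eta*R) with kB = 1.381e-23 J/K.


Radius R = 135/2 = 67.5 nm = 6.75e-08 m
D = kB*T / (6*pi*eta*R)
D = 1.381e-23 * 298 / (6 * pi * 0.00116 * 6.75e-08)
D = 2.78835e-12 m^2/s = 2.788 um^2/s

2.788


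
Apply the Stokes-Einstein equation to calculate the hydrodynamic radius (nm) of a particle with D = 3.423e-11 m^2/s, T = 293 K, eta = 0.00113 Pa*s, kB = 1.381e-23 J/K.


Stokes-Einstein: R = kB*T / (6*pi*eta*D)
R = 1.381e-23 * 293 / (6 * pi * 0.00113 * 3.423e-11)
R = 5.54977e-09 m = 5.55 nm

5.55


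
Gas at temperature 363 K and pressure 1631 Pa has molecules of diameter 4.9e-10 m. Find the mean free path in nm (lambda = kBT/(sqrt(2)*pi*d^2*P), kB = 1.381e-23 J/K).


Mean free path: lambda = kB*T / (sqrt(2) * pi * d^2 * P)
lambda = 1.381e-23 * 363 / (sqrt(2) * pi * (4.9e-10)^2 * 1631)
lambda = 2.88131e-06 m
lambda = 2881.31 nm

2881.31


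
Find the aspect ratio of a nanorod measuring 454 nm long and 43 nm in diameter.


Aspect ratio AR = length / diameter
AR = 454 / 43
AR = 10.56

10.56


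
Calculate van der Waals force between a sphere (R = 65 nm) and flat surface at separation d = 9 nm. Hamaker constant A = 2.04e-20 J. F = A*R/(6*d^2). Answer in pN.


Convert to SI: R = 65 nm = 6.5e-08 m, d = 9 nm = 9e-09 m
F = A * R / (6 * d^2)
F = 2.04e-20 * 6.5e-08 / (6 * (9e-09)^2)
F = 2.7284e-12 N = 2.728 pN

2.728


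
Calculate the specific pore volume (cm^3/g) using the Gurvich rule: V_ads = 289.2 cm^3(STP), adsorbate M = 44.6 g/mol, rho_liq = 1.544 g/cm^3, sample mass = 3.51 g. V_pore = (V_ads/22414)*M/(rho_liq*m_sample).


Moles adsorbed n = V_ads / 22414 = 289.2 / 22414 = 1.290265e-02 mol
Liquid volume V_liq = n * M / rho_liq = 1.290265e-02 * 44.6 / 1.544 = 0.37271 cm^3
Specific pore volume V_pore = V_liq / m_sample = 0.37271 / 3.51
V_pore = 0.1062 cm^3/g

0.1062


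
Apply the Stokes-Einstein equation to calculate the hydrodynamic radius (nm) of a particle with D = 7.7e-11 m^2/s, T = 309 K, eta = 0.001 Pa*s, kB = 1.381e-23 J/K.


Stokes-Einstein: R = kB*T / (6*pi*eta*D)
R = 1.381e-23 * 309 / (6 * pi * 0.001 * 7.7e-11)
R = 2.94009e-09 m = 2.94 nm

2.94


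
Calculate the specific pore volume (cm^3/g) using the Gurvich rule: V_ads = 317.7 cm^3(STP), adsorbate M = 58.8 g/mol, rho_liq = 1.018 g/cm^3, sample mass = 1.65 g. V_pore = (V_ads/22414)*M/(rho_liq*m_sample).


Moles adsorbed n = V_ads / 22414 = 317.7 / 22414 = 1.417418e-02 mol
Liquid volume V_liq = n * M / rho_liq = 1.417418e-02 * 58.8 / 1.018 = 0.81870 cm^3
Specific pore volume V_pore = V_liq / m_sample = 0.81870 / 1.65
V_pore = 0.4962 cm^3/g

0.4962


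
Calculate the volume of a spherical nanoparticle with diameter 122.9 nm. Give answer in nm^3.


Radius r = 122.9/2 = 61.45 nm
Volume V = (4/3) * pi * r^3
V = (4/3) * pi * (61.45)^3
V = 971973.16 nm^3

971973.16


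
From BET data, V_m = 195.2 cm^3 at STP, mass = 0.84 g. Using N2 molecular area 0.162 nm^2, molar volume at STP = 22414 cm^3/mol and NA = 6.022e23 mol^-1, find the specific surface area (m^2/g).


Number of moles in monolayer = V_m / 22414 = 195.2 / 22414 = 0.00870884
Number of molecules = moles * NA = 0.00870884 * 6.022e23
SA = molecules * sigma / mass
SA = (195.2 / 22414) * 6.022e23 * 0.162e-18 / 0.84
SA = 1011.4 m^2/g

1011.4


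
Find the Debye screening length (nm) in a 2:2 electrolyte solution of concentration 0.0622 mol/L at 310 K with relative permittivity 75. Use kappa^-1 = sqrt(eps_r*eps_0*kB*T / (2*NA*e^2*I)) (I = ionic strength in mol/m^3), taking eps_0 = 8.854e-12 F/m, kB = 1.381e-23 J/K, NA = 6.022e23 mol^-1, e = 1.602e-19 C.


Ionic strength I = 0.0622 * 2^2 * 1000 = 248.8 mol/m^3
kappa^-1 = sqrt(75 * 8.854e-12 * 1.381e-23 * 310 / (2 * 6.022e23 * (1.602e-19)^2 * 248.8))
kappa^-1 = 0.608 nm

0.608


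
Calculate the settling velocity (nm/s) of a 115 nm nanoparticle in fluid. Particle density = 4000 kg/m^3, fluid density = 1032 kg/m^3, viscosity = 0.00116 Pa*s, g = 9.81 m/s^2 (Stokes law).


Radius R = 115/2 nm = 5.75e-08 m
Density difference = 4000 - 1032 = 2968 kg/m^3
v = 2 * R^2 * (rho_p - rho_f) * g / (9 * eta)
v = 2 * (5.75e-08)^2 * 2968 * 9.81 / (9 * 0.00116)
v = 1.84416e-08 m/s = 18.4416 nm/s

18.4416


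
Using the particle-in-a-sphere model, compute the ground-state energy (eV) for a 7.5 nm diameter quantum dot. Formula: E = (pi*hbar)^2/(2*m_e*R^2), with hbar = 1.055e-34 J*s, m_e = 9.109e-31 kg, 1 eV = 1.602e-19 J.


Radius R = 7.5/2 = 3.75 nm = 3.75e-09 m
E = (pi * 1.055e-34)^2 / (2 * 9.109e-31 * (3.75e-09)^2)
E(J) = 4.28787e-21
E = E(J) / 1.602e-19 = 0.0268 eV

0.0268


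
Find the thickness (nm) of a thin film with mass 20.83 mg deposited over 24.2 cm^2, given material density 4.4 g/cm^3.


Convert: m = 20.83 mg = 2.0830e-05 kg, A = 24.2 cm^2 = 2.4200e-03 m^2, rho = 4.4 g/cm^3 = 4400 kg/m^3
t = m / (A * rho)
t = 2.0830e-05 / (2.4200e-03 * 4400)
t = 1.9562e-06 m = 1956.2 nm

1956.2


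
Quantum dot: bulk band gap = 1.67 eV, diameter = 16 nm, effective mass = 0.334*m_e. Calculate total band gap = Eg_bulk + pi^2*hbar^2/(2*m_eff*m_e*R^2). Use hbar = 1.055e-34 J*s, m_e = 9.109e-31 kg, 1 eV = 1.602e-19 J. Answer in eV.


Radius R = 16/2 nm = 8e-09 m
Confinement energy dE = pi^2 * hbar^2 / (2 * m_eff * m_e * R^2)
dE = pi^2 * (1.055e-34)^2 / (2 * 0.334 * 9.109e-31 * (8e-09)^2) J, divided by 1.602e-19 J/eV
dE = 0.0176 eV
Total band gap = E_g(bulk) + dE = 1.67 + 0.0176 = 1.6876 eV

1.6876


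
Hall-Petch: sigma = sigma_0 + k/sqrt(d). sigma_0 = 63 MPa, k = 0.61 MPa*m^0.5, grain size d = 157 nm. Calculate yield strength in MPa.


d = 157 nm = 1.57e-07 m
sqrt(d) = 0.0003962323
Hall-Petch contribution = k / sqrt(d) = 0.61 / 0.0003962323 = 1539.5 MPa
sigma = sigma_0 + k/sqrt(d) = 63 + 1539.5 = 1602.5 MPa

1602.5


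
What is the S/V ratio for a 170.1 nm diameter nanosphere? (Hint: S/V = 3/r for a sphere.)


Radius r = 170.1/2 = 85.05 nm
S/V = 3 / r = 3 / 85.05
S/V = 0.0353 nm^-1

0.0353


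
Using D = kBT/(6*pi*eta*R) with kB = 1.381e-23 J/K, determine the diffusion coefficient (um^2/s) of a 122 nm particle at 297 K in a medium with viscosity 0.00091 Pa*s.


Radius R = 122/2 = 61 nm = 6.1e-08 m
D = kB*T / (6*pi*eta*R)
D = 1.381e-23 * 297 / (6 * pi * 0.00091 * 6.1e-08)
D = 3.91993e-12 m^2/s = 3.92 um^2/s

3.92


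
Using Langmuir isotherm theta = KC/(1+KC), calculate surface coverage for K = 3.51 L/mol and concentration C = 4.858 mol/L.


Langmuir isotherm: theta = K*C / (1 + K*C)
K*C = 3.51 * 4.858 = 17.05158
theta = 17.05158 / (1 + 17.05158) = 17.05158 / 18.05158
theta = 0.9446

0.9446


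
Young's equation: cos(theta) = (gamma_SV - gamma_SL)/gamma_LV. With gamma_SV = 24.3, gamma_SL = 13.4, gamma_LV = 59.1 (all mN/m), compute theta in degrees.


cos(theta) = (gamma_SV - gamma_SL) / gamma_LV
cos(theta) = (24.3 - 13.4) / 59.1
cos(theta) = 0.184433
theta = arccos(0.184433) = 79.37 degrees

79.37


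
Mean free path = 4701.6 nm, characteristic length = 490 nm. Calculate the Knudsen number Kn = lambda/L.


Knudsen number Kn = lambda / L
Kn = 4701.6 / 490
Kn = 9.5951

9.5951


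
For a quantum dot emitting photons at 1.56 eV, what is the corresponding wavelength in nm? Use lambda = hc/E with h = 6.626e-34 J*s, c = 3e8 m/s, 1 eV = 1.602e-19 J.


Convert energy: E = 1.56 eV = 1.56 * 1.602e-19 = 2.49912e-19 J
lambda = h*c / E = 6.626e-34 * 3e8 / 2.49912e-19
lambda = 7.954e-07 m = 795.4 nm

795.4


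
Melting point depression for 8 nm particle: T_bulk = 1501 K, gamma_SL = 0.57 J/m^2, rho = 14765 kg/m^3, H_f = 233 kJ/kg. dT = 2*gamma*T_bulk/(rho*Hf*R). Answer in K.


Radius R = 8/2 = 4 nm = 4e-09 m
Convert H_f = 233 kJ/kg = 233000 J/kg
dT = 2 * gamma_SL * T_bulk / (rho * H_f * R)
dT = 2 * 0.57 * 1501 / (14765 * 233000 * 4e-09)
dT = 124.3 K

124.3


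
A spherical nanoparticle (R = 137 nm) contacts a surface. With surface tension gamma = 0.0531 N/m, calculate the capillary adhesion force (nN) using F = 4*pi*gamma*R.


Convert radius: R = 137 nm = 1.37e-07 m
F = 4 * pi * gamma * R
F = 4 * pi * 0.0531 * 1.37e-07
F = 9.14166e-08 N = 91.4166 nN

91.4166


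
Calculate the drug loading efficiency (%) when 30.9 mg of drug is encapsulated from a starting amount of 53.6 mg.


Drug loading efficiency = (drug loaded / drug initial) * 100
DLE = 30.9 / 53.6 * 100
DLE = 0.5765 * 100
DLE = 57.65%

57.65


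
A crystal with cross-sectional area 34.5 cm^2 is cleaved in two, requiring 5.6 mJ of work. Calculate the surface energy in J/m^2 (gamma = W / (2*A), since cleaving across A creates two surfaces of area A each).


Convert: A = 34.5 cm^2 = 0.00345 m^2, W = 5.6 mJ = 0.0056 J
Cleaving exposes two faces of area A, so total new surface = 2*A and gamma = W / (2*A)
gamma = 0.0056 / (2 * 0.00345)
gamma = 0.812 J/m^2

0.812


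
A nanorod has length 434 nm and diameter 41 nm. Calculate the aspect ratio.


Aspect ratio AR = length / diameter
AR = 434 / 41
AR = 10.59

10.59


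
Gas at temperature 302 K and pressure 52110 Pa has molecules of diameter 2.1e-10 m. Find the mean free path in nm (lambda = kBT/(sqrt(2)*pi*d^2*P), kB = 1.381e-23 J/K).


Mean free path: lambda = kB*T / (sqrt(2) * pi * d^2 * P)
lambda = 1.381e-23 * 302 / (sqrt(2) * pi * (2.1e-10)^2 * 52110)
lambda = 4.08485e-07 m
lambda = 408.48 nm

408.48


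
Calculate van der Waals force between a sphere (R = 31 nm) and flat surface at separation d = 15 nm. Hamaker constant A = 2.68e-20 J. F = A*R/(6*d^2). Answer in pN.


Convert to SI: R = 31 nm = 3.1e-08 m, d = 15 nm = 1.5e-08 m
F = A * R / (6 * d^2)
F = 2.68e-20 * 3.1e-08 / (6 * (1.5e-08)^2)
F = 6.15407e-13 N = 0.615 pN

0.615


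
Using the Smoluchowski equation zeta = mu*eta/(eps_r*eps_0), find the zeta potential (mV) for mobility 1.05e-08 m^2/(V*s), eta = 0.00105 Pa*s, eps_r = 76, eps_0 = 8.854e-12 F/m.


Smoluchowski equation: zeta = mu * eta / (eps_r * eps_0)
zeta = 1.05e-08 * 0.00105 / (76 * 8.854e-12)
zeta = 0.016384 V = 16.38 mV

16.38


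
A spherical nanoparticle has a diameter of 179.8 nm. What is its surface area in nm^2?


Radius r = 179.8/2 = 89.9 nm
Surface area SA = 4 * pi * r^2
SA = 4 * pi * (89.9)^2
SA = 101561.53 nm^2

101561.53


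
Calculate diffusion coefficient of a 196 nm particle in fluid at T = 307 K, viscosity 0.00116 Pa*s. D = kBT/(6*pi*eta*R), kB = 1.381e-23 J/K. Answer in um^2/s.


Radius R = 196/2 = 98 nm = 9.8e-08 m
D = kB*T / (6*pi*eta*R)
D = 1.381e-23 * 307 / (6 * pi * 0.00116 * 9.8e-08)
D = 1.97855e-12 m^2/s = 1.979 um^2/s

1.979


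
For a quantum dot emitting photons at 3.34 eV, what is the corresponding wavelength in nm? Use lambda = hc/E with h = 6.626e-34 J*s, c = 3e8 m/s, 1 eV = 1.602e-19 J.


Convert energy: E = 3.34 eV = 3.34 * 1.602e-19 = 5.35068e-19 J
lambda = h*c / E = 6.626e-34 * 3e8 / 5.35068e-19
lambda = 3.71504e-07 m = 371.5 nm

371.5


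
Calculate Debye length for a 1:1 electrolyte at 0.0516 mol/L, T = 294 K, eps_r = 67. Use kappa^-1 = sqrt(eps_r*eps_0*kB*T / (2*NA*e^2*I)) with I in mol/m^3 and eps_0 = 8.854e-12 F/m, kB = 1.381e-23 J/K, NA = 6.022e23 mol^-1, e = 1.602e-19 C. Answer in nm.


Ionic strength I = 0.0516 * 1^2 * 1000 = 51.6 mol/m^3
kappa^-1 = sqrt(67 * 8.854e-12 * 1.381e-23 * 294 / (2 * 6.022e23 * (1.602e-19)^2 * 51.6))
kappa^-1 = 1.229 nm

1.229


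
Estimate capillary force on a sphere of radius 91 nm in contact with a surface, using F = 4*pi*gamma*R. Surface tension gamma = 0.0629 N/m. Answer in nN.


Convert radius: R = 91 nm = 9.1e-08 m
F = 4 * pi * gamma * R
F = 4 * pi * 0.0629 * 9.1e-08
F = 7.19286e-08 N = 71.9286 nN

71.9286


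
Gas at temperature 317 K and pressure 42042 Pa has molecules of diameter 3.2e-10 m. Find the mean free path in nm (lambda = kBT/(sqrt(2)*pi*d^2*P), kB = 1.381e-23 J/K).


Mean free path: lambda = kB*T / (sqrt(2) * pi * d^2 * P)
lambda = 1.381e-23 * 317 / (sqrt(2) * pi * (3.2e-10)^2 * 42042)
lambda = 2.28878e-07 m
lambda = 228.88 nm

228.88


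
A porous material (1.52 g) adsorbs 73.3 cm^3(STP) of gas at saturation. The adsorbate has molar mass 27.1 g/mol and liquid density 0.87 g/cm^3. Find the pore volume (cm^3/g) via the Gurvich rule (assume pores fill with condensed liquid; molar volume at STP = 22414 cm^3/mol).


Moles adsorbed n = V_ads / 22414 = 73.3 / 22414 = 3.270278e-03 mol
Liquid volume V_liq = n * M / rho_liq = 3.270278e-03 * 27.1 / 0.87 = 0.10187 cm^3
Specific pore volume V_pore = V_liq / m_sample = 0.10187 / 1.52
V_pore = 0.067 cm^3/g

0.067


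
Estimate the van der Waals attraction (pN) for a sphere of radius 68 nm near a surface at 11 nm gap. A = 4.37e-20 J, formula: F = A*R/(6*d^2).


Convert to SI: R = 68 nm = 6.8e-08 m, d = 11 nm = 1.1e-08 m
F = A * R / (6 * d^2)
F = 4.37e-20 * 6.8e-08 / (6 * (1.1e-08)^2)
F = 4.09311e-12 N = 4.093 pN

4.093


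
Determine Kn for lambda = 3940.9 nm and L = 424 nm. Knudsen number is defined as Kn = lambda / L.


Knudsen number Kn = lambda / L
Kn = 3940.9 / 424
Kn = 9.2946

9.2946


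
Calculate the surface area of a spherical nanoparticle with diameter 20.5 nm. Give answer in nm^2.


Radius r = 20.5/2 = 10.25 nm
Surface area SA = 4 * pi * r^2
SA = 4 * pi * (10.25)^2
SA = 1320.25 nm^2

1320.25


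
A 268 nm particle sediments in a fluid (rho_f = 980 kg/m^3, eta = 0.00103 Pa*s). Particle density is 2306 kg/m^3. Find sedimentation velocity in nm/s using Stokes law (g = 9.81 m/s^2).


Radius R = 268/2 nm = 1.34e-07 m
Density difference = 2306 - 980 = 1326 kg/m^3
v = 2 * R^2 * (rho_p - rho_f) * g / (9 * eta)
v = 2 * (1.34e-07)^2 * 1326 * 9.81 / (9 * 0.00103)
v = 5.03933e-08 m/s = 50.3933 nm/s

50.3933


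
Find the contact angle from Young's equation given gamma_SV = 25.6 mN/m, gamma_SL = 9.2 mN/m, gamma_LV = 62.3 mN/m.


cos(theta) = (gamma_SV - gamma_SL) / gamma_LV
cos(theta) = (25.6 - 9.2) / 62.3
cos(theta) = 0.263242
theta = arccos(0.263242) = 74.74 degrees

74.74


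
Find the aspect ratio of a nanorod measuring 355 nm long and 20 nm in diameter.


Aspect ratio AR = length / diameter
AR = 355 / 20
AR = 17.75

17.75


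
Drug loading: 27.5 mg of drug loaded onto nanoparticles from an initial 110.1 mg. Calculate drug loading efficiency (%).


Drug loading efficiency = (drug loaded / drug initial) * 100
DLE = 27.5 / 110.1 * 100
DLE = 0.2498 * 100
DLE = 24.98%

24.98


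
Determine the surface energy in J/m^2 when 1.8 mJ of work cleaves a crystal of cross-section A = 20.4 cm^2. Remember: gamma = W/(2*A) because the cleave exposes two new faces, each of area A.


Convert: A = 20.4 cm^2 = 0.00204 m^2, W = 1.8 mJ = 0.0018 J
Cleaving exposes two faces of area A, so total new surface = 2*A and gamma = W / (2*A)
gamma = 0.0018 / (2 * 0.00204)
gamma = 0.441 J/m^2

0.441


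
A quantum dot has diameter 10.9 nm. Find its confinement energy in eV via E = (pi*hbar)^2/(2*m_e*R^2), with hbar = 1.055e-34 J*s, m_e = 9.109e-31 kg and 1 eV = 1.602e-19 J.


Radius R = 10.9/2 = 5.45 nm = 5.45e-09 m
E = (pi * 1.055e-34)^2 / (2 * 9.109e-31 * (5.45e-09)^2)
E(J) = 2.03007e-21
E = E(J) / 1.602e-19 = 0.0127 eV

0.0127


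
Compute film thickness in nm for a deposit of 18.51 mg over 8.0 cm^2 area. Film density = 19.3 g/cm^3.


Convert: m = 18.51 mg = 1.8510e-05 kg, A = 8.0 cm^2 = 8.0000e-04 m^2, rho = 19.3 g/cm^3 = 19300 kg/m^3
t = m / (A * rho)
t = 1.8510e-05 / (8.0000e-04 * 19300)
t = 1.1988e-06 m = 1198.8 nm

1198.8


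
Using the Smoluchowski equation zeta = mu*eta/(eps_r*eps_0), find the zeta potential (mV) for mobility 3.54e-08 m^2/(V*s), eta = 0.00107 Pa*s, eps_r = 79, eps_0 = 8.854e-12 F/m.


Smoluchowski equation: zeta = mu * eta / (eps_r * eps_0)
zeta = 3.54e-08 * 0.00107 / (79 * 8.854e-12)
zeta = 0.054153 V = 54.15 mV

54.15


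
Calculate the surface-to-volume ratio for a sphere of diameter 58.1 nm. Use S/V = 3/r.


Radius r = 58.1/2 = 29.05 nm
S/V = 3 / r = 3 / 29.05
S/V = 0.1033 nm^-1

0.1033


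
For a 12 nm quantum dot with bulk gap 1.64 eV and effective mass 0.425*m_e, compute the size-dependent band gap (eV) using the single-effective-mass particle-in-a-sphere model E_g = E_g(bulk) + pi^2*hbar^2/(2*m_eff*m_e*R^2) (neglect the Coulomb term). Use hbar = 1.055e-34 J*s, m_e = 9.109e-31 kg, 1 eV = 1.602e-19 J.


Radius R = 12/2 nm = 6e-09 m
Confinement energy dE = pi^2 * hbar^2 / (2 * m_eff * m_e * R^2)
dE = pi^2 * (1.055e-34)^2 / (2 * 0.425 * 9.109e-31 * (6e-09)^2) J, divided by 1.602e-19 J/eV
dE = 0.0246 eV
Total band gap = E_g(bulk) + dE = 1.64 + 0.0246 = 1.6646 eV

1.6646


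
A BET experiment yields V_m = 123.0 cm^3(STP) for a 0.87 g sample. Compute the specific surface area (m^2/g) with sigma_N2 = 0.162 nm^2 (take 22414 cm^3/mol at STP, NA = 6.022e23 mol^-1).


Number of moles in monolayer = V_m / 22414 = 123.0 / 22414 = 0.00548764
Number of molecules = moles * NA = 0.00548764 * 6.022e23
SA = molecules * sigma / mass
SA = (123.0 / 22414) * 6.022e23 * 0.162e-18 / 0.87
SA = 615.4 m^2/g

615.4


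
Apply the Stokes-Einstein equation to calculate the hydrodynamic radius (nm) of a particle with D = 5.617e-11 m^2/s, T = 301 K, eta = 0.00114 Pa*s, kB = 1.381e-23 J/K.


Stokes-Einstein: R = kB*T / (6*pi*eta*D)
R = 1.381e-23 * 301 / (6 * pi * 0.00114 * 5.617e-11)
R = 3.44389e-09 m = 3.44 nm

3.44


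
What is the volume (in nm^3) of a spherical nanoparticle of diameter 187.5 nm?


Radius r = 187.5/2 = 93.75 nm
Volume V = (4/3) * pi * r^3
V = (4/3) * pi * (93.75)^3
V = 3451456.77 nm^3

3451456.77


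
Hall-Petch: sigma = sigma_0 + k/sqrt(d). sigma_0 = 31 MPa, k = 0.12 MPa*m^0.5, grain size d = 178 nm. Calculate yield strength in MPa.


d = 178 nm = 1.78e-07 m
sqrt(d) = 0.0004219005
Hall-Petch contribution = k / sqrt(d) = 0.12 / 0.0004219005 = 284.4 MPa
sigma = sigma_0 + k/sqrt(d) = 31 + 284.4 = 315.4 MPa

315.4


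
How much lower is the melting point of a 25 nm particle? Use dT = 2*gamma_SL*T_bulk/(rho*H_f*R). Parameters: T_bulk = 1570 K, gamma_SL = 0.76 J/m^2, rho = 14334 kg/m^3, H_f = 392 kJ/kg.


Radius R = 25/2 = 12.5 nm = 1.25e-08 m
Convert H_f = 392 kJ/kg = 392000 J/kg
dT = 2 * gamma_SL * T_bulk / (rho * H_f * R)
dT = 2 * 0.76 * 1570 / (14334 * 392000 * 1.25e-08)
dT = 34.0 K

34.0


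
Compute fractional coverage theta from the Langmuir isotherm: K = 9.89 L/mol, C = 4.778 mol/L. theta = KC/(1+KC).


Langmuir isotherm: theta = K*C / (1 + K*C)
K*C = 9.89 * 4.778 = 47.25442
theta = 47.25442 / (1 + 47.25442) = 47.25442 / 48.25442
theta = 0.9793

0.9793


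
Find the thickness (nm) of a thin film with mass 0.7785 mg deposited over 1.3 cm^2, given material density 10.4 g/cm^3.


Convert: m = 0.7785 mg = 7.7850e-07 kg, A = 1.3 cm^2 = 1.3000e-04 m^2, rho = 10.4 g/cm^3 = 10400 kg/m^3
t = m / (A * rho)
t = 7.7850e-07 / (1.3000e-04 * 10400)
t = 5.7581e-07 m = 575.8 nm

575.8


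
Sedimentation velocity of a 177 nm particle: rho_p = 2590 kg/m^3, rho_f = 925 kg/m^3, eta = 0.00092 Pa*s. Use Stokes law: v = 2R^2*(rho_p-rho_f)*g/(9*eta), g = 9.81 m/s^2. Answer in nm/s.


Radius R = 177/2 nm = 8.85e-08 m
Density difference = 2590 - 925 = 1665 kg/m^3
v = 2 * R^2 * (rho_p - rho_f) * g / (9 * eta)
v = 2 * (8.85e-08)^2 * 1665 * 9.81 / (9 * 0.00092)
v = 3.09008e-08 m/s = 30.9008 nm/s

30.9008


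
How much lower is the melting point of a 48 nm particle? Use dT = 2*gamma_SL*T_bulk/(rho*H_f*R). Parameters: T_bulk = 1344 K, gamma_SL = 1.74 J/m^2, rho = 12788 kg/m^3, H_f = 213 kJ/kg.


Radius R = 48/2 = 24 nm = 2.4e-08 m
Convert H_f = 213 kJ/kg = 213000 J/kg
dT = 2 * gamma_SL * T_bulk / (rho * H_f * R)
dT = 2 * 1.74 * 1344 / (12788 * 213000 * 2.4e-08)
dT = 71.5 K

71.5


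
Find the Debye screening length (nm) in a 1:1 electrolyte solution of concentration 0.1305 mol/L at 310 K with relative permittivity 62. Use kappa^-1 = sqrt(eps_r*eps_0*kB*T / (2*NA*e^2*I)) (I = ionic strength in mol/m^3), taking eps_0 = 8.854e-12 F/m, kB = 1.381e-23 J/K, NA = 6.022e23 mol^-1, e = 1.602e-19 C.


Ionic strength I = 0.1305 * 1^2 * 1000 = 130.5 mol/m^3
kappa^-1 = sqrt(62 * 8.854e-12 * 1.381e-23 * 310 / (2 * 6.022e23 * (1.602e-19)^2 * 130.5))
kappa^-1 = 0.763 nm

0.763


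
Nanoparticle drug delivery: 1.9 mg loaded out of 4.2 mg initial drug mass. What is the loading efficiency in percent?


Drug loading efficiency = (drug loaded / drug initial) * 100
DLE = 1.9 / 4.2 * 100
DLE = 0.4524 * 100
DLE = 45.24%

45.24


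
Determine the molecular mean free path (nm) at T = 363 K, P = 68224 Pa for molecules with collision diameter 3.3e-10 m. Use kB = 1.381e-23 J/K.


Mean free path: lambda = kB*T / (sqrt(2) * pi * d^2 * P)
lambda = 1.381e-23 * 363 / (sqrt(2) * pi * (3.3e-10)^2 * 68224)
lambda = 1.51869e-07 m
lambda = 151.87 nm

151.87


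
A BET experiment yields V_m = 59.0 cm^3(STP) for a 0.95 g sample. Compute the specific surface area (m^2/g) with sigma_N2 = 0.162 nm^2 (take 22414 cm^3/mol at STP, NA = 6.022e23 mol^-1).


Number of moles in monolayer = V_m / 22414 = 59.0 / 22414 = 0.00263228
Number of molecules = moles * NA = 0.00263228 * 6.022e23
SA = molecules * sigma / mass
SA = (59.0 / 22414) * 6.022e23 * 0.162e-18 / 0.95
SA = 270.3 m^2/g

270.3


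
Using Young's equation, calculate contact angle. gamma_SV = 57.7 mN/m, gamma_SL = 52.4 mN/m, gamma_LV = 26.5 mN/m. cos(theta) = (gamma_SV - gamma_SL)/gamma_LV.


cos(theta) = (gamma_SV - gamma_SL) / gamma_LV
cos(theta) = (57.7 - 52.4) / 26.5
cos(theta) = 0.2
theta = arccos(0.2) = 78.46 degrees

78.46


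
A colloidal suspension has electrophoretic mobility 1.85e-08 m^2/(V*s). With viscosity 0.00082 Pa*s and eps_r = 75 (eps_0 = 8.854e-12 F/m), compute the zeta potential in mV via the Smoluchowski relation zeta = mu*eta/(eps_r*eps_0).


Smoluchowski equation: zeta = mu * eta / (eps_r * eps_0)
zeta = 1.85e-08 * 0.00082 / (75 * 8.854e-12)
zeta = 0.022845 V = 22.84 mV

22.84


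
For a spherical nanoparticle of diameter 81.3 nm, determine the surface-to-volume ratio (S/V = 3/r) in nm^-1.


Radius r = 81.3/2 = 40.65 nm
S/V = 3 / r = 3 / 40.65
S/V = 0.0738 nm^-1

0.0738


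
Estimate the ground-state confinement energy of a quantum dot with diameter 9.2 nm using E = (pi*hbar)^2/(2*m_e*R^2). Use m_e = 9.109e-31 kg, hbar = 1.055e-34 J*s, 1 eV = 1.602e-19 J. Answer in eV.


Radius R = 9.2/2 = 4.6 nm = 4.6e-09 m
E = (pi * 1.055e-34)^2 / (2 * 9.109e-31 * (4.6e-09)^2)
E(J) = 2.84963e-21
E = E(J) / 1.602e-19 = 0.0178 eV

0.0178


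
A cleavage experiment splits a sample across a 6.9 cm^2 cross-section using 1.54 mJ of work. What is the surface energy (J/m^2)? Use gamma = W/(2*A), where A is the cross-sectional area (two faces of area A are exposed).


Convert: A = 6.9 cm^2 = 0.00069 m^2, W = 1.54 mJ = 0.00154 J
Cleaving exposes two faces of area A, so total new surface = 2*A and gamma = W / (2*A)
gamma = 0.00154 / (2 * 0.00069)
gamma = 1.116 J/m^2

1.116


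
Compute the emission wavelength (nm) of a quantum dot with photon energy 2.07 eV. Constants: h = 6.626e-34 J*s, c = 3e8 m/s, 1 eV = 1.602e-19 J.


Convert energy: E = 2.07 eV = 2.07 * 1.602e-19 = 3.31614e-19 J
lambda = h*c / E = 6.626e-34 * 3e8 / 3.31614e-19
lambda = 5.99432e-07 m = 599.4 nm

599.4


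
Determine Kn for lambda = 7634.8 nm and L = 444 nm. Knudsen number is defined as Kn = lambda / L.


Knudsen number Kn = lambda / L
Kn = 7634.8 / 444
Kn = 17.1955

17.1955


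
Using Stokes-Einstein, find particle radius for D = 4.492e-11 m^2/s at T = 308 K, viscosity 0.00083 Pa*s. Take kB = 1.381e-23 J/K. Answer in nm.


Stokes-Einstein: R = kB*T / (6*pi*eta*D)
R = 1.381e-23 * 308 / (6 * pi * 0.00083 * 4.492e-11)
R = 6.05237e-09 m = 6.05 nm

6.05


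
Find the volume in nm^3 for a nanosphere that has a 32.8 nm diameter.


Radius r = 32.8/2 = 16.4 nm
Volume V = (4/3) * pi * r^3
V = (4/3) * pi * (16.4)^3
V = 18476.52 nm^3

18476.52


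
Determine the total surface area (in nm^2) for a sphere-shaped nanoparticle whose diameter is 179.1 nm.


Radius r = 179.1/2 = 89.55 nm
Surface area SA = 4 * pi * r^2
SA = 4 * pi * (89.55)^2
SA = 100772.27 nm^2

100772.27


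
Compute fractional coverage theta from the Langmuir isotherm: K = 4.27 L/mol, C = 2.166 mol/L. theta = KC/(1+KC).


Langmuir isotherm: theta = K*C / (1 + K*C)
K*C = 4.27 * 2.166 = 9.24882
theta = 9.24882 / (1 + 9.24882) = 9.24882 / 10.24882
theta = 0.9024

0.9024


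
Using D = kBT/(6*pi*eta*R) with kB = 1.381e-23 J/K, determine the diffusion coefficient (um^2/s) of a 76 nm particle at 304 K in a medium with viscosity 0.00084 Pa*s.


Radius R = 76/2 = 38 nm = 3.8e-08 m
D = kB*T / (6*pi*eta*R)
D = 1.381e-23 * 304 / (6 * pi * 0.00084 * 3.8e-08)
D = 6.97755e-12 m^2/s = 6.978 um^2/s

6.978


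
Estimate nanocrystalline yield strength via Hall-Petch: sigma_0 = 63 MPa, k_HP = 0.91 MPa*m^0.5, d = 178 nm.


d = 178 nm = 1.78e-07 m
sqrt(d) = 0.0004219005
Hall-Petch contribution = k / sqrt(d) = 0.91 / 0.0004219005 = 2156.9 MPa
sigma = sigma_0 + k/sqrt(d) = 63 + 2156.9 = 2219.9 MPa

2219.9


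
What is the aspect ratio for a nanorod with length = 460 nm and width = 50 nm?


Aspect ratio AR = length / diameter
AR = 460 / 50
AR = 9.2

9.2


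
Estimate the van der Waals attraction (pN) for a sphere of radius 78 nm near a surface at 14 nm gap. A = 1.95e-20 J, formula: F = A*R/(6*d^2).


Convert to SI: R = 78 nm = 7.8e-08 m, d = 14 nm = 1.4e-08 m
F = A * R / (6 * d^2)
F = 1.95e-20 * 7.8e-08 / (6 * (1.4e-08)^2)
F = 1.29337e-12 N = 1.293 pN

1.293


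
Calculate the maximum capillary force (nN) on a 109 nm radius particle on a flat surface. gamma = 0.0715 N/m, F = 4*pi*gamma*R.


Convert radius: R = 109 nm = 1.09e-07 m
F = 4 * pi * gamma * R
F = 4 * pi * 0.0715 * 1.09e-07
F = 9.7936e-08 N = 97.936 nN

97.936


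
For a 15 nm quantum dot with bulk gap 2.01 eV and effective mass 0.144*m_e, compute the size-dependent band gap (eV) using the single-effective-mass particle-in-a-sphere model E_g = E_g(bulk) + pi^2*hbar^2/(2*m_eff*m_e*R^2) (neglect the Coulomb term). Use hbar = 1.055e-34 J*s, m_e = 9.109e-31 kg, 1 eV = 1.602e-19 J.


Radius R = 15/2 nm = 7.5e-09 m
Confinement energy dE = pi^2 * hbar^2 / (2 * m_eff * m_e * R^2)
dE = pi^2 * (1.055e-34)^2 / (2 * 0.144 * 9.109e-31 * (7.5e-09)^2) J, divided by 1.602e-19 J/eV
dE = 0.0465 eV
Total band gap = E_g(bulk) + dE = 2.01 + 0.0465 = 2.0565 eV

2.0565


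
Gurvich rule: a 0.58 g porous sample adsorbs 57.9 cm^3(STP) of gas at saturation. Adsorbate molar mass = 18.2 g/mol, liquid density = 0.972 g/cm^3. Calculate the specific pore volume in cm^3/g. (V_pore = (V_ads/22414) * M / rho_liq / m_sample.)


Moles adsorbed n = V_ads / 22414 = 57.9 / 22414 = 2.583207e-03 mol
Liquid volume V_liq = n * M / rho_liq = 2.583207e-03 * 18.2 / 0.972 = 0.04837 cm^3
Specific pore volume V_pore = V_liq / m_sample = 0.04837 / 0.58
V_pore = 0.0834 cm^3/g

0.0834


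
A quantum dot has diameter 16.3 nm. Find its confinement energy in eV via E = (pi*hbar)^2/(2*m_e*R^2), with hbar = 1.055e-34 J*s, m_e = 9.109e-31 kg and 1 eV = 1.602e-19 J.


Radius R = 16.3/2 = 8.15 nm = 8.15e-09 m
E = (pi * 1.055e-34)^2 / (2 * 9.109e-31 * (8.15e-09)^2)
E(J) = 9.07797e-22
E = E(J) / 1.602e-19 = 0.0057 eV

0.0057


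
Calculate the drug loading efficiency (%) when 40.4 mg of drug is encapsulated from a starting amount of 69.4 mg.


Drug loading efficiency = (drug loaded / drug initial) * 100
DLE = 40.4 / 69.4 * 100
DLE = 0.5821 * 100
DLE = 58.21%

58.21


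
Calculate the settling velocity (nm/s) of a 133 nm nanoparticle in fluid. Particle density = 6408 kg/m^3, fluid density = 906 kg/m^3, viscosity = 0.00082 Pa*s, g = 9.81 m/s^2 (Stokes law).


Radius R = 133/2 nm = 6.65e-08 m
Density difference = 6408 - 906 = 5502 kg/m^3
v = 2 * R^2 * (rho_p - rho_f) * g / (9 * eta)
v = 2 * (6.65e-08)^2 * 5502 * 9.81 / (9 * 0.00082)
v = 6.46854e-08 m/s = 64.6854 nm/s

64.6854


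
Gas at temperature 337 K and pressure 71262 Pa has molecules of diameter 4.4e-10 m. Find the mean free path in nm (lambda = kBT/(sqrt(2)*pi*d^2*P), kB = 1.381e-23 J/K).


Mean free path: lambda = kB*T / (sqrt(2) * pi * d^2 * P)
lambda = 1.381e-23 * 337 / (sqrt(2) * pi * (4.4e-10)^2 * 71262)
lambda = 7.59268e-08 m
lambda = 75.93 nm

75.93


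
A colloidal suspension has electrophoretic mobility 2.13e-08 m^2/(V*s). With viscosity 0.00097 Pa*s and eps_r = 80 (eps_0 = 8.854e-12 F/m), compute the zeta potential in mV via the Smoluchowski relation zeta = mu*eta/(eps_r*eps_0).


Smoluchowski equation: zeta = mu * eta / (eps_r * eps_0)
zeta = 2.13e-08 * 0.00097 / (80 * 8.854e-12)
zeta = 0.029169 V = 29.17 mV

29.17


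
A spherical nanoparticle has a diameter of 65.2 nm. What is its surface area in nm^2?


Radius r = 65.2/2 = 32.6 nm
Surface area SA = 4 * pi * r^2
SA = 4 * pi * (32.6)^2
SA = 13355.04 nm^2

13355.04


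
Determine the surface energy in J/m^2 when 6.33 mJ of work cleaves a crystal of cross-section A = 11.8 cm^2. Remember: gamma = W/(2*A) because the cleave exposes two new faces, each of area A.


Convert: A = 11.8 cm^2 = 0.00118 m^2, W = 6.33 mJ = 0.00633 J
Cleaving exposes two faces of area A, so total new surface = 2*A and gamma = W / (2*A)
gamma = 0.00633 / (2 * 0.00118)
gamma = 2.682 J/m^2

2.682


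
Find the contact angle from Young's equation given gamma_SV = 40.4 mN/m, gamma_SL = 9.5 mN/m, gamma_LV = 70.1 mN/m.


cos(theta) = (gamma_SV - gamma_SL) / gamma_LV
cos(theta) = (40.4 - 9.5) / 70.1
cos(theta) = 0.440799
theta = arccos(0.440799) = 63.85 degrees

63.85


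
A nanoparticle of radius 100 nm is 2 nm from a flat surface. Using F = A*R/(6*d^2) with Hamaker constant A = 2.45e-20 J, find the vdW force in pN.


Convert to SI: R = 100 nm = 1e-07 m, d = 2 nm = 2e-09 m
F = A * R / (6 * d^2)
F = 2.45e-20 * 1e-07 / (6 * (2e-09)^2)
F = 1.02083e-10 N = 102.083 pN

102.083


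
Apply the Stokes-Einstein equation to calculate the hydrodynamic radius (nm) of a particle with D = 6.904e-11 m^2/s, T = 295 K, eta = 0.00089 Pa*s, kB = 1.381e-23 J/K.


Stokes-Einstein: R = kB*T / (6*pi*eta*D)
R = 1.381e-23 * 295 / (6 * pi * 0.00089 * 6.904e-11)
R = 3.51742e-09 m = 3.52 nm

3.52


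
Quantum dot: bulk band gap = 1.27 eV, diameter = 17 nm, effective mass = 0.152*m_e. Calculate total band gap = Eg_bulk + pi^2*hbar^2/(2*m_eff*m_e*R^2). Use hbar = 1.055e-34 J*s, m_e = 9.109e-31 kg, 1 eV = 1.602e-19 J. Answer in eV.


Radius R = 17/2 nm = 8.5e-09 m
Confinement energy dE = pi^2 * hbar^2 / (2 * m_eff * m_e * R^2)
dE = pi^2 * (1.055e-34)^2 / (2 * 0.152 * 9.109e-31 * (8.5e-09)^2) J, divided by 1.602e-19 J/eV
dE = 0.0343 eV
Total band gap = E_g(bulk) + dE = 1.27 + 0.0343 = 1.3043 eV

1.3043


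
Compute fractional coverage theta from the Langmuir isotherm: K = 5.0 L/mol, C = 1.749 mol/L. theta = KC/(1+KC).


Langmuir isotherm: theta = K*C / (1 + K*C)
K*C = 5.0 * 1.749 = 8.745
theta = 8.745 / (1 + 8.745) = 8.745 / 9.745
theta = 0.8974

0.8974


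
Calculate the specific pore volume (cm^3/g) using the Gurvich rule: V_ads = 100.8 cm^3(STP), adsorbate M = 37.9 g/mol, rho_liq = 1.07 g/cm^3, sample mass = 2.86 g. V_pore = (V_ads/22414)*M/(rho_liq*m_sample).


Moles adsorbed n = V_ads / 22414 = 100.8 / 22414 = 4.497189e-03 mol
Liquid volume V_liq = n * M / rho_liq = 4.497189e-03 * 37.9 / 1.07 = 0.15929 cm^3
Specific pore volume V_pore = V_liq / m_sample = 0.15929 / 2.86
V_pore = 0.0557 cm^3/g

0.0557


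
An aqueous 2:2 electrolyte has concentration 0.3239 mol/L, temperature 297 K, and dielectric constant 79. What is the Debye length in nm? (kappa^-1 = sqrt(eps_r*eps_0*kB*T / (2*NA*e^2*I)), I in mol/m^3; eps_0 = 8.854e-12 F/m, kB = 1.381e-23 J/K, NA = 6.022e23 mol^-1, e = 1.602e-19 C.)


Ionic strength I = 0.3239 * 2^2 * 1000 = 1295.6 mol/m^3
kappa^-1 = sqrt(79 * 8.854e-12 * 1.381e-23 * 297 / (2 * 6.022e23 * (1.602e-19)^2 * 1295.6))
kappa^-1 = 0.268 nm

0.268


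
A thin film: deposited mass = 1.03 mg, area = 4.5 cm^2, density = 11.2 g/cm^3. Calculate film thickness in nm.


Convert: m = 1.03 mg = 1.0300e-06 kg, A = 4.5 cm^2 = 4.5000e-04 m^2, rho = 11.2 g/cm^3 = 11200 kg/m^3
t = m / (A * rho)
t = 1.0300e-06 / (4.5000e-04 * 11200)
t = 2.0437e-07 m = 204.4 nm

204.4


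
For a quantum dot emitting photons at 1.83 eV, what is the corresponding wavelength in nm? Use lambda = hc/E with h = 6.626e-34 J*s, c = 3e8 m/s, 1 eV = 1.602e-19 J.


Convert energy: E = 1.83 eV = 1.83 * 1.602e-19 = 2.93166e-19 J
lambda = h*c / E = 6.626e-34 * 3e8 / 2.93166e-19
lambda = 6.78046e-07 m = 678.0 nm

678.0


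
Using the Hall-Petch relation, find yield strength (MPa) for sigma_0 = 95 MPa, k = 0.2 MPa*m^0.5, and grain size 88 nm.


d = 88 nm = 8.8e-08 m
sqrt(d) = 0.0002966479
Hall-Petch contribution = k / sqrt(d) = 0.2 / 0.0002966479 = 674.2 MPa
sigma = sigma_0 + k/sqrt(d) = 95 + 674.2 = 769.2 MPa

769.2


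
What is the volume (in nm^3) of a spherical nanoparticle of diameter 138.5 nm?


Radius r = 138.5/2 = 69.25 nm
Volume V = (4/3) * pi * r^3
V = (4/3) * pi * (69.25)^3
V = 1391066.66 nm^3

1391066.66


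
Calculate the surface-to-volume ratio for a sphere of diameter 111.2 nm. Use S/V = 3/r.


Radius r = 111.2/2 = 55.6 nm
S/V = 3 / r = 3 / 55.6
S/V = 0.054 nm^-1

0.054


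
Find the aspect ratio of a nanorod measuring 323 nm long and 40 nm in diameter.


Aspect ratio AR = length / diameter
AR = 323 / 40
AR = 8.07

8.07


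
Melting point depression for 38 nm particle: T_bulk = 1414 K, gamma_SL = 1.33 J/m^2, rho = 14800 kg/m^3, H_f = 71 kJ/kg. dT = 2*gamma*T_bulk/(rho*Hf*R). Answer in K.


Radius R = 38/2 = 19 nm = 1.9e-08 m
Convert H_f = 71 kJ/kg = 71000 J/kg
dT = 2 * gamma_SL * T_bulk / (rho * H_f * R)
dT = 2 * 1.33 * 1414 / (14800 * 71000 * 1.9e-08)
dT = 188.4 K

188.4


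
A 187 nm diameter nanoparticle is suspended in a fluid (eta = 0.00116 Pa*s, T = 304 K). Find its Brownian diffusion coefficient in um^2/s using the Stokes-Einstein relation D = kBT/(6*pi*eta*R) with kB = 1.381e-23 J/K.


Radius R = 187/2 = 93.5 nm = 9.35e-08 m
D = kB*T / (6*pi*eta*R)
D = 1.381e-23 * 304 / (6 * pi * 0.00116 * 9.35e-08)
D = 2.05351e-12 m^2/s = 2.054 um^2/s

2.054
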